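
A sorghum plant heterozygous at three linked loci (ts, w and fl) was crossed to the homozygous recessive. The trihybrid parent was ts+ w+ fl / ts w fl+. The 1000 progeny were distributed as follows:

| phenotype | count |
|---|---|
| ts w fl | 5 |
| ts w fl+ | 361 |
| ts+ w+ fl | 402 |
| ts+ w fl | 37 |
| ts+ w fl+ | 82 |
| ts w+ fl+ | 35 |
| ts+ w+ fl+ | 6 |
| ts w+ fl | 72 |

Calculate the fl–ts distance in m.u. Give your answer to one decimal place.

16.5 m.u.

The two rarest classes, ts+ w+ fl+ and ts w fl, are the double crossovers. Comparing them with the parentals, only the fl allele has switched, so fl is the middle locus and the order is w – fl – ts.
Crossovers in the fl–ts interval produce the single-crossover classes ts w+ fl and ts+ w fl+ (72 + 82 = 154) plus the double crossovers (11).
RF(fl–ts) = (154 + 11) / 1000 = 165/1000 = 0.1650 → 16.5 m.u.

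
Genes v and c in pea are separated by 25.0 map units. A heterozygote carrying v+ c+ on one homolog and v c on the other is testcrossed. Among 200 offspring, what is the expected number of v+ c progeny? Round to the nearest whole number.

25

A map distance of 25.0 map units corresponds to a recombination frequency of 0.250.
The F1 is v+ c+ / v c, so v+ c is a recombinant gamete class with expected frequency r/2 = 0.250/2 = 0.1250.
Expected number = 0.1250 × 200 = 25.00 ≈ 25.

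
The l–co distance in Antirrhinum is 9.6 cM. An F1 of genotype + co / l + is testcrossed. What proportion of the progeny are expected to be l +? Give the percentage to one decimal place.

A map distance of 9.6 cM corresponds to a recombination frequency of 0.096.
The F1 is + co / l +, so l + is a parental gamete class with expected frequency (1 − r)/2 = 0.904/2 = 0.4520.
That is 0.4520 = 45.2% of the progeny.

45.2%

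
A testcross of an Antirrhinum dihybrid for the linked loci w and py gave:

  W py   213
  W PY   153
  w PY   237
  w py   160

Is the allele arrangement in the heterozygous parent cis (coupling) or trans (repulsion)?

trans

The two most frequent classes are W py (213) and w PY (237); these are the parental (non-recombinant) types.
So the F1 carried W py on one chromosome and w PY on the other — the recessive alleles are on opposite chromosomes (trans / repulsion).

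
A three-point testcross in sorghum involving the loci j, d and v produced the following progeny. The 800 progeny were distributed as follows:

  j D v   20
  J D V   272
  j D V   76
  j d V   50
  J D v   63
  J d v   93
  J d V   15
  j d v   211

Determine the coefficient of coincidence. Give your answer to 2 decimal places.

The two most frequent reciprocal classes, j d v and J D V, are the parental types, so the F1 was j d v / J D V.
The two rarest classes, j D v and J d V, are the double crossovers. Comparing them with the parentals, only the d allele has switched, so d is the middle locus and the order is v – d – j.
v–d: (113 + 35)/800 = 0.1850; d–j: (169 + 35)/800 = 0.2550.
Expected DCO frequency = 0.1850 × 0.2550 ≈ 0.04718; observed = 35/800 ≈ 0.04375.
Coefficient of coincidence = 0.04375/0.04718 ≈ 0.93.

0.93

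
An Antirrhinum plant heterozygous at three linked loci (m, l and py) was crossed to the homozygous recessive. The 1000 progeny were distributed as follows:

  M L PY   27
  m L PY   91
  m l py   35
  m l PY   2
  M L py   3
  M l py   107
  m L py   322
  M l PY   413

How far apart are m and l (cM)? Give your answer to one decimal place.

6.7 cM

The two most frequent reciprocal classes, m L py and M l PY, are the parental types, so the F1 was m L py / M l PY.
The two rarest classes, M L py and m l PY, are the double crossovers. Comparing them with the parentals, only the m allele has switched, so m is the middle locus and the order is py – m – l.
Crossovers in the m–l interval produce the single-crossover classes m l py and M L PY (35 + 27 = 62) plus the double crossovers (5).
RF(m–l) = (62 + 5) / 1000 = 67/1000 = 0.0670 → 6.7 cM.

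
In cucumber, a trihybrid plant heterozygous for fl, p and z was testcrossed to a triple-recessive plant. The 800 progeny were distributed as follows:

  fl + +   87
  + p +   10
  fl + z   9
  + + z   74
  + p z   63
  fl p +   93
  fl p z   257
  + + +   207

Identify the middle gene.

The two most frequent reciprocal classes, fl p z and + + +, are the parental types, so the F1 was fl p z / + + +.
The two rarest classes, fl + z and + p +, are the double crossovers. Comparing them with the parentals, only the p allele has switched, so p is the middle locus and the order is z – p – fl.

p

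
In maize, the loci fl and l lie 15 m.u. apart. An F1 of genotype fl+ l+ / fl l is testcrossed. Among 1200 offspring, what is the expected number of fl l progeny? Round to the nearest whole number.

A map distance of 15 m.u. corresponds to a recombination frequency of 0.150.
The F1 is fl+ l+ / fl l, so fl l is a parental gamete class with expected frequency (1 − r)/2 = 0.850/2 = 0.4250.
Expected number = 0.4250 × 1200 = 510.00 ≈ 510.

510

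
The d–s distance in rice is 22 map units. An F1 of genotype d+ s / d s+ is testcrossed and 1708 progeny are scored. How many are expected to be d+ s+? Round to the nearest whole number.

A map distance of 22 map units corresponds to a recombination frequency of 0.220.
The F1 is d+ s / d s+, so d+ s+ is a recombinant gamete class with expected frequency r/2 = 0.220/2 = 0.1100.
Expected number = 0.1100 × 1708 = 187.88 ≈ 188.

188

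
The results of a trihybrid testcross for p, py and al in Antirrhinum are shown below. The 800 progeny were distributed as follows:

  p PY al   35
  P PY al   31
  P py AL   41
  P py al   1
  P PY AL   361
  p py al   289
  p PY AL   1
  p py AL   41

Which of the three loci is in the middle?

p

The two most frequent reciprocal classes, p py al and P PY AL, are the parental types, so the F1 was p py al / P PY AL.
The two rarest classes, P py al and p PY AL, are the double crossovers. Comparing them with the parentals, only the p allele has switched, so p is the middle locus and the order is py – p – al.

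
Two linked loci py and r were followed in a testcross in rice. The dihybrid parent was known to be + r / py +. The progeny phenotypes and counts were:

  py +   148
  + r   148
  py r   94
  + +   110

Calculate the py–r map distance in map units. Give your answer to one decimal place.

40.8 map units

The recombinant classes are + + and py r: 110 + 94 = 204.
Recombination frequency = 204/500 = 0.4080 ≈ 40.8%, i.e. 40.8 map units.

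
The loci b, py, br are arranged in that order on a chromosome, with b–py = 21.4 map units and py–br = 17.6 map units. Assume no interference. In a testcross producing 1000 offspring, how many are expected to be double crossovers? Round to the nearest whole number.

Map distances give recombination frequencies of 0.214 and 0.176 for the two intervals.
With no interference, expected double-crossover frequency = 0.214 × 0.176 = 0.03766.
Expected number = 0.03766 × 1000 = 37.66 ≈ 38.

38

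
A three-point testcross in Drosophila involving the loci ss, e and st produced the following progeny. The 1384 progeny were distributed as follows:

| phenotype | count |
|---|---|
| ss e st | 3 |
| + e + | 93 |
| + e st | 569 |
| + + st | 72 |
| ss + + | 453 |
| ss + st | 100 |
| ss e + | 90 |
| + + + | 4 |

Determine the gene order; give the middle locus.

The two most frequent reciprocal classes, + e st and ss + +, are the parental types, so the F1 was + e st / ss + +.
The two rarest classes, ss e st and + + +, are the double crossovers. Comparing them with the parentals, only the ss allele has switched, so ss is the middle locus and the order is e – ss – st.

ss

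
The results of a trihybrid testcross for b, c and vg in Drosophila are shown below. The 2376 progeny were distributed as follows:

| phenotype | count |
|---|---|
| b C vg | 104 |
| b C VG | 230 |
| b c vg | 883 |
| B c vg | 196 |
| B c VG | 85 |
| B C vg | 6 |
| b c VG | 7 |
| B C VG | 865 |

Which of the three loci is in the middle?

The two most frequent reciprocal classes, B C VG and b c vg, are the parental types, so the F1 was B C VG / b c vg.
The two rarest classes, B C vg and b c VG, are the double crossovers. Comparing them with the parentals, only the vg allele has switched, so vg is the middle locus and the order is c – vg – b.

vg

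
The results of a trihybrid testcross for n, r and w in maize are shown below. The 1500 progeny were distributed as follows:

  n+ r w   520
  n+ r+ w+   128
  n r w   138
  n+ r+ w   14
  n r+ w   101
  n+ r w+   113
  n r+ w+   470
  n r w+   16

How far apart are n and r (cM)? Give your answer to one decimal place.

19.7 cM

The two most frequent reciprocal classes, n r+ w+ and n+ r w, are the parental types, so the F1 was n r+ w+ / n+ r w.
The two rarest classes, n r w+ and n+ r+ w, are the double crossovers. Comparing them with the parentals, only the r allele has switched, so r is the middle locus and the order is w – r – n.
Crossovers in the r–n interval produce the single-crossover classes n+ r+ w+ and n r w (128 + 138 = 266) plus the double crossovers (30).
RF(r–n) = (266 + 30) / 1500 = 296/1500 = 0.1973 → 19.7 cM.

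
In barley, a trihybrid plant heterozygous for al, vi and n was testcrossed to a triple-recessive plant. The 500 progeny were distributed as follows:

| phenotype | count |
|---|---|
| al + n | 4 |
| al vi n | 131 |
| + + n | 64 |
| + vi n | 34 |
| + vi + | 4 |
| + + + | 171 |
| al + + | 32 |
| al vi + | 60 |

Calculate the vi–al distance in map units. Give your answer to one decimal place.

The two most frequent reciprocal classes, al vi n and + + +, are the parental types, so the F1 was al vi n / + + +.
The two rarest classes, al + n and + vi +, are the double crossovers. Comparing them with the parentals, only the vi allele has switched, so vi is the middle locus and the order is n – vi – al.
Crossovers in the vi–al interval produce the single-crossover classes + vi n and al + + (34 + 32 = 66) plus the double crossovers (8).
RF(vi–al) = (66 + 8) / 500 = 74/500 = 0.1480 → 14.8 map units.

14.8 map units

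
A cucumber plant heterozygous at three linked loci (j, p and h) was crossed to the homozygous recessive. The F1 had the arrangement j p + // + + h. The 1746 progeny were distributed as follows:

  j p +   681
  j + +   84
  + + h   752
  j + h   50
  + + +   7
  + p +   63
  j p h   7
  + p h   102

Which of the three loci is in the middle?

h

The two rarest classes, j p h and + + +, are the double crossovers. Comparing them with the parentals, only the h allele has switched, so h is the middle locus and the order is p – h – j.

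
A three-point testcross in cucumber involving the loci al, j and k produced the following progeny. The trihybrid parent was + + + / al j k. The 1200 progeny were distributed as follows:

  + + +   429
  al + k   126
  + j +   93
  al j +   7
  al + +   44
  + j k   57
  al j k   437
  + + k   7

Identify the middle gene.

k

The two rarest classes, + + k and al j +, are the double crossovers. Comparing them with the parentals, only the k allele has switched, so k is the middle locus and the order is j – k – al.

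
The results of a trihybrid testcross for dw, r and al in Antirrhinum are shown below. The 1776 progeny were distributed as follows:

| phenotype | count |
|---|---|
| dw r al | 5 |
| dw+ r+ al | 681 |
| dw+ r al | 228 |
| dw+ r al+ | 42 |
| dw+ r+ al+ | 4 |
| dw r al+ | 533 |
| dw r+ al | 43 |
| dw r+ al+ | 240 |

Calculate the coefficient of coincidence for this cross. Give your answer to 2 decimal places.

0.36

The two most frequent reciprocal classes, dw+ r+ al and dw r al+, are the parental types, so the F1 was dw+ r+ al / dw r al+.
The two rarest classes, dw+ r+ al+ and dw r al, are the double crossovers. Comparing them with the parentals, only the al allele has switched, so al is the middle locus and the order is dw – al – r.
dw–al: (85 + 9)/1776 = 0.0529; al–r: (468 + 9)/1776 = 0.2686.
Expected DCO frequency = 0.0529 × 0.2686 ≈ 0.01421; observed = 9/1776 ≈ 0.00507.
Coefficient of coincidence = 0.00507/0.01421 ≈ 0.36.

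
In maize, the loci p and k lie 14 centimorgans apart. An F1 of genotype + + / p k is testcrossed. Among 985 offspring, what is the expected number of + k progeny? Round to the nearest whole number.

A map distance of 14 centimorgans corresponds to a recombination frequency of 0.140.
The F1 is + + / p k, so + k is a recombinant gamete class with expected frequency r/2 = 0.140/2 = 0.0700.
Expected number = 0.0700 × 985 = 68.95 ≈ 69.

69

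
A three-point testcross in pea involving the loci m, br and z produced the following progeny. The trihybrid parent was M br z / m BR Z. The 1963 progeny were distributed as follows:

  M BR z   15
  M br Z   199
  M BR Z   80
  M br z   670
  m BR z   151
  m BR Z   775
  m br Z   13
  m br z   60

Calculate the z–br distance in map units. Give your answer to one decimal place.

19.3 map units

The two rarest classes, M BR z and m br Z, are the double crossovers. Comparing them with the parentals, only the br allele has switched, so br is the middle locus and the order is m – br – z.
Crossovers in the br–z interval produce the single-crossover classes M br Z and m BR z (199 + 151 = 350) plus the double crossovers (28).
RF(br–z) = (350 + 28) / 1963 = 378/1963 = 0.1926 → 19.3 map units.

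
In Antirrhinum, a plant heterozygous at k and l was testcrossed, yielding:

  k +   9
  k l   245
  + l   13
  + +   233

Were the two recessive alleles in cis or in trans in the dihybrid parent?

cis

The two most frequent classes are + + (233) and k l (245); these are the parental (non-recombinant) types.
So the F1 carried + + on one chromosome and k l on the other — the recessive alleles are on the same chromosome (cis / coupling).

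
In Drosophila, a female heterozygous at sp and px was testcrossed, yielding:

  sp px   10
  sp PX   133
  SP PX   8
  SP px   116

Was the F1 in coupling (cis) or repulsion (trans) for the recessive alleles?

The two most frequent classes are SP px (116) and sp PX (133); these are the parental (non-recombinant) types.
So the F1 carried SP px on one chromosome and sp PX on the other — the recessive alleles are on opposite chromosomes (trans / repulsion).

trans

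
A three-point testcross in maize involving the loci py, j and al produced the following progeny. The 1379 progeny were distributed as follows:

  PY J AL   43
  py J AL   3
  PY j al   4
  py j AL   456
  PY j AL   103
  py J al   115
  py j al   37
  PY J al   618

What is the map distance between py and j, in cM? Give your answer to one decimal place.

16.3 cM

The two most frequent reciprocal classes, py j AL and PY J al, are the parental types, so the F1 was py j AL / PY J al.
The two rarest classes, py J AL and PY j al, are the double crossovers. Comparing them with the parentals, only the j allele has switched, so j is the middle locus and the order is al – j – py.
Crossovers in the j–py interval produce the single-crossover classes PY j AL and py J al (103 + 115 = 218) plus the double crossovers (7).
RF(j–py) = (218 + 7) / 1379 = 225/1379 = 0.1632 → 16.3 cM.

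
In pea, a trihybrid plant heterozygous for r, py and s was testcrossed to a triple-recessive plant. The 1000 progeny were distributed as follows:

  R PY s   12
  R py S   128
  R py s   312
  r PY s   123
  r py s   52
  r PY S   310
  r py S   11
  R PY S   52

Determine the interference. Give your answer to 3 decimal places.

0.339

The two most frequent reciprocal classes, r PY S and R py s, are the parental types, so the F1 was r PY S / R py s.
The two rarest classes, r py S and R PY s, are the double crossovers. Comparing them with the parentals, only the py allele has switched, so py is the middle locus and the order is r – py – s.
r–py: (104 + 23)/1000 = 0.1270; py–s: (251 + 23)/1000 = 0.2740.
Expected DCO frequency = 0.1270 × 0.2740 ≈ 0.03480; observed = 23/1000 ≈ 0.02300.
Coefficient of coincidence = 0.02300/0.03480 ≈ 0.661; interference = 1 − 0.661 = 0.339.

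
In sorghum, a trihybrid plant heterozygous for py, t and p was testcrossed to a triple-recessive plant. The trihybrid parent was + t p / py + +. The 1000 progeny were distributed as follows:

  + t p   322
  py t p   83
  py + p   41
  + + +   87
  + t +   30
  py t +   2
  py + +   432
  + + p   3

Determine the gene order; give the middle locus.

The two rarest classes, + + p and py t +, are the double crossovers. Comparing them with the parentals, only the t allele has switched, so t is the middle locus and the order is py – t – p.

t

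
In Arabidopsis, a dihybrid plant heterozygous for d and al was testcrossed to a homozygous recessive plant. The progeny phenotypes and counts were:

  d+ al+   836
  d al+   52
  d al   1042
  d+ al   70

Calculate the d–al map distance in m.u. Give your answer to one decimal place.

6.1 m.u.

The two most frequent classes, d+ al+ (836) and d al (1042), are the parental types, so the F1 was d+ al+ / d al.
The recombinant classes are d+ al and d al+: 70 + 52 = 122.
Recombination frequency = 122/2000 = 0.0610 ≈ 6.1%, i.e. 6.1 m.u.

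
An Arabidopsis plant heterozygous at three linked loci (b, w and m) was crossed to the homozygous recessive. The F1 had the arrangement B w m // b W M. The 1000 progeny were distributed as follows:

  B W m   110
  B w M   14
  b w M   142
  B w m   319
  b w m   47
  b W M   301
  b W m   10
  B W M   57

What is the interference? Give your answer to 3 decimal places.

0.321

The two rarest classes, B w M and b W m, are the double crossovers. Comparing them with the parentals, only the m allele has switched, so m is the middle locus and the order is b – m – w.
b–m: (104 + 24)/1000 = 0.1280; m–w: (252 + 24)/1000 = 0.2760.
Expected DCO frequency = 0.1280 × 0.2760 ≈ 0.03533; observed = 24/1000 ≈ 0.02400.
Coefficient of coincidence = 0.02400/0.03533 ≈ 0.679; interference = 1 − 0.679 = 0.321.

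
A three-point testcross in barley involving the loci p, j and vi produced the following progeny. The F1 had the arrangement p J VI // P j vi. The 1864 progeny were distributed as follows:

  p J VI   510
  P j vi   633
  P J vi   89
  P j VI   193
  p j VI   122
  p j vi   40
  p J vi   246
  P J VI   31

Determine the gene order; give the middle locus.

The two rarest classes, P J VI and p j vi, are the double crossovers. Comparing them with the parentals, only the p allele has switched, so p is the middle locus and the order is vi – p – j.

p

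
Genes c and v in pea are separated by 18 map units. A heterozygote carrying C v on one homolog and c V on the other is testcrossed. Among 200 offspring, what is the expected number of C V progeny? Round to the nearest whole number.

18

A map distance of 18 map units corresponds to a recombination frequency of 0.180.
The F1 is C v / c V, so C V is a recombinant gamete class with expected frequency r/2 = 0.180/2 = 0.0900.
Expected number = 0.0900 × 200 = 18.00 ≈ 18.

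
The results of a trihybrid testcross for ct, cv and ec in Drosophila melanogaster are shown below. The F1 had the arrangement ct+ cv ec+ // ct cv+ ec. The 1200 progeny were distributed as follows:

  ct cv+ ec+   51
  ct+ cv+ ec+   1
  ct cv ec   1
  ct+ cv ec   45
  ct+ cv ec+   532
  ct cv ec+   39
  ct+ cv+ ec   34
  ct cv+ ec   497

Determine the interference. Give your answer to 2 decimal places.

The two rarest classes, ct+ cv+ ec+ and ct cv ec, are the double crossovers. Comparing them with the parentals, only the cv allele has switched, so cv is the middle locus and the order is ec – cv – ct.
ec–cv: (96 + 2)/1200 = 0.0817; cv–ct: (73 + 2)/1200 = 0.0625.
Expected DCO frequency = 0.0817 × 0.0625 ≈ 0.00511; observed = 2/1200 ≈ 0.00167.
Coefficient of coincidence = 0.00167/0.00511 ≈ 0.33; interference = 1 − 0.33 = 0.67.

0.67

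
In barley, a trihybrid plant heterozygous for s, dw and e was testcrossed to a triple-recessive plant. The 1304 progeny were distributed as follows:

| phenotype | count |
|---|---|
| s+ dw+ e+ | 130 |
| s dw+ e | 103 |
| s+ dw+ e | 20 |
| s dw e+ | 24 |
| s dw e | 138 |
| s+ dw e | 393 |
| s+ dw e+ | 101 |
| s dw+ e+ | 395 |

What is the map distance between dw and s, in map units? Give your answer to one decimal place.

23.9 map units

The two most frequent reciprocal classes, s dw+ e+ and s+ dw e, are the parental types, so the F1 was s dw+ e+ / s+ dw e.
The two rarest classes, s dw e+ and s+ dw+ e, are the double crossovers. Comparing them with the parentals, only the dw allele has switched, so dw is the middle locus and the order is e – dw – s.
Crossovers in the dw–s interval produce the single-crossover classes s+ dw+ e+ and s dw e (130 + 138 = 268) plus the double crossovers (44).
RF(dw–s) = (268 + 44) / 1304 = 312/1304 = 0.2393 → 23.9 map units.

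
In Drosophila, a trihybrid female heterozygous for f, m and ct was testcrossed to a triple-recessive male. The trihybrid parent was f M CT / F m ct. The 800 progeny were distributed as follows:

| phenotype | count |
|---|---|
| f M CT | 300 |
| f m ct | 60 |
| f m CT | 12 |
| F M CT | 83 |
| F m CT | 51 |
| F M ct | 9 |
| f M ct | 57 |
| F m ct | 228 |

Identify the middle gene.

The two rarest classes, f m CT and F M ct, are the double crossovers. Comparing them with the parentals, only the m allele has switched, so m is the middle locus and the order is f – m – ct.

m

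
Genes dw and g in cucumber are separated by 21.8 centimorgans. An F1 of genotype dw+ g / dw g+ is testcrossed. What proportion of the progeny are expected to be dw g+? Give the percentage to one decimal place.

A map distance of 21.8 centimorgans corresponds to a recombination frequency of 0.218.
The F1 is dw+ g / dw g+, so dw g+ is a parental gamete class with expected frequency (1 − r)/2 = 0.782/2 = 0.3910.
That is 0.3910 = 39.1% of the progeny.

39.1%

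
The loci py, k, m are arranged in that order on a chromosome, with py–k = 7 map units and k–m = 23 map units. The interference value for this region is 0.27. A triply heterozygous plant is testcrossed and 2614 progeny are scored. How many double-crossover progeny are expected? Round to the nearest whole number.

31

Map distances give recombination frequencies of 0.070 and 0.230 for the two intervals.
With interference 0.27 (so coincidence = 0.73), expected double-crossover frequency = 0.070 × 0.230 × 0.73 = 0.01175.
Expected number = 0.01175 × 2614 = 30.72 ≈ 31.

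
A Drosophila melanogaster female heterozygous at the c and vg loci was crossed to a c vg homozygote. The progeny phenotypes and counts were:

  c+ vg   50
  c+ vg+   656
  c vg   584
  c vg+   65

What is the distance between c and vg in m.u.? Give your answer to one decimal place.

8.5 m.u.

The two most frequent classes, c+ vg+ (656) and c vg (584), are the parental types, so the F1 was c+ vg+ / c vg.
The recombinant classes are c+ vg and c vg+: 50 + 65 = 115.
Recombination frequency = 115/1355 = 0.0849 ≈ 8.5%, i.e. 8.5 m.u.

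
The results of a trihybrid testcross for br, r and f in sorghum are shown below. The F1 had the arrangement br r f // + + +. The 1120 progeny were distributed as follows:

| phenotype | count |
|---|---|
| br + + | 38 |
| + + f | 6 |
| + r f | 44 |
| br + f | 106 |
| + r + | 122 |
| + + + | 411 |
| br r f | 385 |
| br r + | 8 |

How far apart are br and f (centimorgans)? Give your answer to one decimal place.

The two rarest classes, br r + and + + f, are the double crossovers. Comparing them with the parentals, only the f allele has switched, so f is the middle locus and the order is br – f – r.
Crossovers in the br–f interval produce the single-crossover classes + r f and br + + (44 + 38 = 82) plus the double crossovers (14).
RF(br–f) = (82 + 14) / 1120 = 96/1120 = 0.0857 → 8.6 centimorgans.

8.6 centimorgans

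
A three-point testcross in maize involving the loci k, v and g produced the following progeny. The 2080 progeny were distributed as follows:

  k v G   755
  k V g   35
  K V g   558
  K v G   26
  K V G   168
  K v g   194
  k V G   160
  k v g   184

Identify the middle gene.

k

The two most frequent reciprocal classes, k v G and K V g, are the parental types, so the F1 was k v G / K V g.
The two rarest classes, K v G and k V g, are the double crossovers. Comparing them with the parentals, only the k allele has switched, so k is the middle locus and the order is v – k – g.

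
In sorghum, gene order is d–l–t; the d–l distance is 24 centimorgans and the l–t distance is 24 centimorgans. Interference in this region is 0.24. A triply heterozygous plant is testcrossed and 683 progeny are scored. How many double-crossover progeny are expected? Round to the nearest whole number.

30

Map distances give recombination frequencies of 0.240 and 0.240 for the two intervals.
With interference 0.24 (so coincidence = 0.76), expected double-crossover frequency = 0.240 × 0.240 × 0.76 = 0.04378.
Expected number = 0.04378 × 683 = 29.90 ≈ 30.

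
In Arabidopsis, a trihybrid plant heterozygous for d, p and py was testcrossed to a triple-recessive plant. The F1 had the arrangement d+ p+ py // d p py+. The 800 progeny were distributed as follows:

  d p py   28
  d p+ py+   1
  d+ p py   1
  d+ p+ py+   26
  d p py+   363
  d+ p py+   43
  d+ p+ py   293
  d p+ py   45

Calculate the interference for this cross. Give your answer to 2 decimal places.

The two rarest classes, d+ p py and d p+ py+, are the double crossovers. Comparing them with the parentals, only the p allele has switched, so p is the middle locus and the order is d – p – py.
d–p: (88 + 2)/800 = 0.1125; p–py: (54 + 2)/800 = 0.0700.
Expected DCO frequency = 0.1125 × 0.0700 ≈ 0.00788; observed = 2/800 ≈ 0.00250.
Coefficient of coincidence = 0.00250/0.00788 ≈ 0.32; interference = 1 − 0.32 = 0.68.

0.68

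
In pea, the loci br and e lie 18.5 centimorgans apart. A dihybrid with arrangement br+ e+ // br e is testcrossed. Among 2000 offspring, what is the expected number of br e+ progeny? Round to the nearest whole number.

A map distance of 18.5 centimorgans corresponds to a recombination frequency of 0.185.
The F1 is br+ e+ / br e, so br e+ is a recombinant gamete class with expected frequency r/2 = 0.185/2 = 0.0925.
Expected number = 0.0925 × 2000 = 185.00 ≈ 185.

185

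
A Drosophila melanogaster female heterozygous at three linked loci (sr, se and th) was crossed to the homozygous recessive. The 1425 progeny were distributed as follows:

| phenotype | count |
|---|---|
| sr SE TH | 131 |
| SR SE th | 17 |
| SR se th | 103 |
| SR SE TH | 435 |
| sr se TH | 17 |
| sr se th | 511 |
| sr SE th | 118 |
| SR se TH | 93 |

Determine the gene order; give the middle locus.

th

The two most frequent reciprocal classes, sr se th and SR SE TH, are the parental types, so the F1 was sr se th / SR SE TH.
The two rarest classes, sr se TH and SR SE th, are the double crossovers. Comparing them with the parentals, only the th allele has switched, so th is the middle locus and the order is sr – th – se.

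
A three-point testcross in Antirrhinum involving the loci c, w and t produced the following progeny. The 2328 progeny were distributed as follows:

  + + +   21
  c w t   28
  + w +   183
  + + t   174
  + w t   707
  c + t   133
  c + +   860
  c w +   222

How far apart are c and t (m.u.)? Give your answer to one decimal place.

15.7 m.u.

The two most frequent reciprocal classes, + w t and c + +, are the parental types, so the F1 was + w t / c + +.
The two rarest classes, c w t and + + +, are the double crossovers. Comparing them with the parentals, only the c allele has switched, so c is the middle locus and the order is w – c – t.
Crossovers in the c–t interval produce the single-crossover classes + w + and c + t (183 + 133 = 316) plus the double crossovers (49).
RF(c–t) = (316 + 49) / 2328 = 365/2328 = 0.1568 → 15.7 m.u.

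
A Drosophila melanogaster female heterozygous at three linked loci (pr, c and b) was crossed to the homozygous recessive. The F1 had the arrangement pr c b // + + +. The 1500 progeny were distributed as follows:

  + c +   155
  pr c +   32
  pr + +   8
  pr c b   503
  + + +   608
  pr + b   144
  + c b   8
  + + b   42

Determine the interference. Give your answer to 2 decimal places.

0.15

The two rarest classes, + c b and pr + +, are the double crossovers. Comparing them with the parentals, only the pr allele has switched, so pr is the middle locus and the order is c – pr – b.
c–pr: (299 + 16)/1500 = 0.2100; pr–b: (74 + 16)/1500 = 0.0600.
Expected DCO frequency = 0.2100 × 0.0600 ≈ 0.01260; observed = 16/1500 ≈ 0.01067.
Coefficient of coincidence = 0.01067/0.01260 ≈ 0.85; interference = 1 − 0.85 = 0.15.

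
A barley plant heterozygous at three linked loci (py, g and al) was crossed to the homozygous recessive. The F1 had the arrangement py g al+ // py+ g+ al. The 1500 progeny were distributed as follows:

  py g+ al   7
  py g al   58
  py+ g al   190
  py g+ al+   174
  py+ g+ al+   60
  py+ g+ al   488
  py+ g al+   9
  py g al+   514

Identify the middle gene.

The two rarest classes, py+ g al+ and py g+ al, are the double crossovers. Comparing them with the parentals, only the py allele has switched, so py is the middle locus and the order is al – py – g.

py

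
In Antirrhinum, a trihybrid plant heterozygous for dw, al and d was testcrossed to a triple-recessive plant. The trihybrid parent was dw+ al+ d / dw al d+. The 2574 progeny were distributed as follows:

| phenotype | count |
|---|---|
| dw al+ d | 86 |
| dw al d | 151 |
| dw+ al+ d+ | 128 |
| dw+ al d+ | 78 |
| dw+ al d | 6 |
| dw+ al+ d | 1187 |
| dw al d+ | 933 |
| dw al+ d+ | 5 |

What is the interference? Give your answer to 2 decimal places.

0.44

The two rarest classes, dw+ al d and dw al+ d+, are the double crossovers. Comparing them with the parentals, only the al allele has switched, so al is the middle locus and the order is d – al – dw.
d–al: (279 + 11)/2574 = 0.1127; al–dw: (164 + 11)/2574 = 0.0680.
Expected DCO frequency = 0.1127 × 0.0680 ≈ 0.00766; observed = 11/2574 ≈ 0.00427.
Coefficient of coincidence = 0.00427/0.00766 ≈ 0.56; interference = 1 − 0.56 = 0.44.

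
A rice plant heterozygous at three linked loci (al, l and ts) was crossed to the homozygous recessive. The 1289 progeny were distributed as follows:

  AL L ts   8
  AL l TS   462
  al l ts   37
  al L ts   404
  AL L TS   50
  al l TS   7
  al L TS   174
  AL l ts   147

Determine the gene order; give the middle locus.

The two most frequent reciprocal classes, al L ts and AL l TS, are the parental types, so the F1 was al L ts / AL l TS.
The two rarest classes, AL L ts and al l TS, are the double crossovers. Comparing them with the parentals, only the al allele has switched, so al is the middle locus and the order is l – al – ts.

al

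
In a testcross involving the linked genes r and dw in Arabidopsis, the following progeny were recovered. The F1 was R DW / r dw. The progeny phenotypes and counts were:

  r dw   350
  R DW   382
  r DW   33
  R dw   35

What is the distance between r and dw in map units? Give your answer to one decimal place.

The recombinant classes are R dw and r DW: 35 + 33 = 68.
Recombination frequency = 68/800 = 0.0850 ≈ 8.5%, i.e. 8.5 map units.

8.5 map units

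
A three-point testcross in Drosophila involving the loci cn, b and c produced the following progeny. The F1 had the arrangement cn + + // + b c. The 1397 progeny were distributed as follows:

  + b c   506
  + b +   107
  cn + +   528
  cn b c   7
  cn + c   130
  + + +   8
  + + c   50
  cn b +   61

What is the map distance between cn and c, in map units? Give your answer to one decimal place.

The two rarest classes, + + + and cn b c, are the double crossovers. Comparing them with the parentals, only the cn allele has switched, so cn is the middle locus and the order is c – cn – b.
Crossovers in the c–cn interval produce the single-crossover classes cn + c and + b + (130 + 107 = 237) plus the double crossovers (15).
RF(c–cn) = (237 + 15) / 1397 = 252/1397 = 0.1804 → 18.0 map units.

18.0 map units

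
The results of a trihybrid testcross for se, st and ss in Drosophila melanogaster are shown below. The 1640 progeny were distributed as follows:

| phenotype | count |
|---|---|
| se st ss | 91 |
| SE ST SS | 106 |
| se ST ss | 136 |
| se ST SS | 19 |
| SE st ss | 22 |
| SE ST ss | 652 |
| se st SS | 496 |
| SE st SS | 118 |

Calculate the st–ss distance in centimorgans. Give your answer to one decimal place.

The two most frequent reciprocal classes, SE ST ss and se st SS, are the parental types, so the F1 was SE ST ss / se st SS.
The two rarest classes, SE st ss and se ST SS, are the double crossovers. Comparing them with the parentals, only the st allele has switched, so st is the middle locus and the order is se – st – ss.
Crossovers in the st–ss interval produce the single-crossover classes SE ST SS and se st ss (106 + 91 = 197) plus the double crossovers (41).
RF(st–ss) = (197 + 41) / 1640 = 238/1640 = 0.1451 → 14.5 centimorgans.

14.5 centimorgans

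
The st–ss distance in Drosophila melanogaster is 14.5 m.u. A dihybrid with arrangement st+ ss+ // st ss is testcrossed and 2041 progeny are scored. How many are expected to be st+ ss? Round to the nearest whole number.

148

A map distance of 14.5 m.u. corresponds to a recombination frequency of 0.145.
The F1 is st+ ss+ / st ss, so st+ ss is a recombinant gamete class with expected frequency r/2 = 0.145/2 = 0.0725.
Expected number = 0.0725 × 2041 = 147.97 ≈ 148.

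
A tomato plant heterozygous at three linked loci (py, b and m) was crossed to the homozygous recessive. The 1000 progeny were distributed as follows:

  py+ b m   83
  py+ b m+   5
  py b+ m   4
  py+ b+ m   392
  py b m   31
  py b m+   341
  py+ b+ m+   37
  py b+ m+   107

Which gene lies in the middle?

The two most frequent reciprocal classes, py b m+ and py+ b+ m, are the parental types, so the F1 was py b m+ / py+ b+ m.
The two rarest classes, py+ b m+ and py b+ m, are the double crossovers. Comparing them with the parentals, only the py allele has switched, so py is the middle locus and the order is m – py – b.

py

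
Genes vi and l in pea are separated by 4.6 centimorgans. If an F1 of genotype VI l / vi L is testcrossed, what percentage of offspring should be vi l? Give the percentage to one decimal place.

2.3%

A map distance of 4.6 centimorgans corresponds to a recombination frequency of 0.046.
The F1 is VI l / vi L, so vi l is a recombinant gamete class with expected frequency r/2 = 0.046/2 = 0.0230.
That is 0.0230 = 2.3% of the progeny.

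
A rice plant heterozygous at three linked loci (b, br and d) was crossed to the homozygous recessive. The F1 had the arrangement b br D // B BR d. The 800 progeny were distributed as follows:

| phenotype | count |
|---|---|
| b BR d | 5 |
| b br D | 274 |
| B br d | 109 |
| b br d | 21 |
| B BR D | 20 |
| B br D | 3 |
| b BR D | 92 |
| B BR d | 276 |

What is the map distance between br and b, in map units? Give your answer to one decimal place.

The two rarest classes, B br D and b BR d, are the double crossovers. Comparing them with the parentals, only the b allele has switched, so b is the middle locus and the order is d – b – br.
Crossovers in the b–br interval produce the single-crossover classes b BR D and B br d (92 + 109 = 201) plus the double crossovers (8).
RF(b–br) = (201 + 8) / 800 = 209/800 = 0.2612 → 26.1 map units.

26.1 map units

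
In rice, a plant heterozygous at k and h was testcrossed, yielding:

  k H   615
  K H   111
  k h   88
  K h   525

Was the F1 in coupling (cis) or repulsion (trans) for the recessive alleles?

trans

The two most frequent classes are K h (525) and k H (615); these are the parental (non-recombinant) types.
So the F1 carried K h on one chromosome and k H on the other — the recessive alleles are on opposite chromosomes (trans / repulsion).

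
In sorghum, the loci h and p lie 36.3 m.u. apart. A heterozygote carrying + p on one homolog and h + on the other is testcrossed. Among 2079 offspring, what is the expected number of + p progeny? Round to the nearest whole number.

A map distance of 36.3 m.u. corresponds to a recombination frequency of 0.363.
The F1 is + p / h +, so + p is a parental gamete class with expected frequency (1 − r)/2 = 0.637/2 = 0.3185.
Expected number = 0.3185 × 2079 = 662.16 ≈ 662.

662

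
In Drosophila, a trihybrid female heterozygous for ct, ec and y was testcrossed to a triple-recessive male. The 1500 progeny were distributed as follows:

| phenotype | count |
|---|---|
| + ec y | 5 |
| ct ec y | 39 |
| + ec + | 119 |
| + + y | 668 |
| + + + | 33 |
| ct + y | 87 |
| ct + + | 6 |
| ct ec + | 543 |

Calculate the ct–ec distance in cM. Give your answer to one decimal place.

The two most frequent reciprocal classes, ct ec + and + + y, are the parental types, so the F1 was ct ec + / + + y.
The two rarest classes, ct + + and + ec y, are the double crossovers. Comparing them with the parentals, only the ec allele has switched, so ec is the middle locus and the order is ct – ec – y.
Crossovers in the ct–ec interval produce the single-crossover classes + ec + and ct + y (119 + 87 = 206) plus the double crossovers (11).
RF(ct–ec) = (206 + 11) / 1500 = 217/1500 = 0.1447 → 14.5 cM.

14.5 cM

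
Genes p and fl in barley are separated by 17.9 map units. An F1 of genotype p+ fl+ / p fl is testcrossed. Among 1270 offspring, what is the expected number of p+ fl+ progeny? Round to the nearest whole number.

521

A map distance of 17.9 map units corresponds to a recombination frequency of 0.179.
The F1 is p+ fl+ / p fl, so p+ fl+ is a parental gamete class with expected frequency (1 − r)/2 = 0.821/2 = 0.4105.
Expected number = 0.4105 × 1270 = 521.33 ≈ 521.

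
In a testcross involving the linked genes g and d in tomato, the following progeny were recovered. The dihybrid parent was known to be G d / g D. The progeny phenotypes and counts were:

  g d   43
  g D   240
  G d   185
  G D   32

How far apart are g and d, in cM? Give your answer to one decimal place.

The recombinant classes are G D and g d: 32 + 43 = 75.
Recombination frequency = 75/500 = 0.1500 ≈ 15.0%, i.e. 15.0 cM.

15.0 cM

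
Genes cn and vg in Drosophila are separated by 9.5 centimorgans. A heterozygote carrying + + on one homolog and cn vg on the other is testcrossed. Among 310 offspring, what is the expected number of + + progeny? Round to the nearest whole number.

A map distance of 9.5 centimorgans corresponds to a recombination frequency of 0.095.
The F1 is + + / cn vg, so + + is a parental gamete class with expected frequency (1 − r)/2 = 0.905/2 = 0.4525.
Expected number = 0.4525 × 310 = 140.28 ≈ 140.

140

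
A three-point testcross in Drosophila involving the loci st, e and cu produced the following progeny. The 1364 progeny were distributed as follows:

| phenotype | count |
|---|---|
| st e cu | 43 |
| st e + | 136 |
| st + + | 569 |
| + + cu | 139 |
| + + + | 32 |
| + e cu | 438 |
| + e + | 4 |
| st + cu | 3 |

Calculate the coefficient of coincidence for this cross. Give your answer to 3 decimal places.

The two most frequent reciprocal classes, + e cu and st + +, are the parental types, so the F1 was + e cu / st + +.
The two rarest classes, + e + and st + cu, are the double crossovers. Comparing them with the parentals, only the cu allele has switched, so cu is the middle locus and the order is st – cu – e.
st–cu: (75 + 7)/1364 = 0.0601; cu–e: (275 + 7)/1364 = 0.2067.
Expected DCO frequency = 0.0601 × 0.2067 ≈ 0.01242; observed = 7/1364 ≈ 0.00513.
Coefficient of coincidence = 0.00513/0.01242 ≈ 0.413.

0.413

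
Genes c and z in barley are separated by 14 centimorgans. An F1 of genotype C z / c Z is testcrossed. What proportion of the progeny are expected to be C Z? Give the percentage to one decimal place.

A map distance of 14 centimorgans corresponds to a recombination frequency of 0.140.
The F1 is C z / c Z, so C Z is a recombinant gamete class with expected frequency r/2 = 0.140/2 = 0.0700.
That is 0.0700 = 7.0% of the progeny.

7.0%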